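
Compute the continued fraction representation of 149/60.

[2; 2, 14, 2]

Run the Euclidean algorithm on 149 and 60; the successive quotients are the partial quotients a_0, a_1, ... (each step inverts the fractional part left over by the previous one):
  149 = 2*60 + 29, so a_0 = 2.
  60 = 2*29 + 2, so a_1 = 2.
  29 = 14*2 + 1, so a_2 = 14.
  2 = 2*1 + 0, so a_3 = 2.
The remainder reaches 0 after 4 divisions, so the expansion has 4 partial quotients, read off in order.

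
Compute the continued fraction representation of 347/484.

[0; 1, 2, 1, 1, 7, 9]

Run the Euclidean algorithm on 347 and 484; the successive quotients are the partial quotients a_0, a_1, ... (each step inverts the fractional part left over by the previous one):
  347 = 0*484 + 347, so a_0 = 0.
  484 = 1*347 + 137, so a_1 = 1.
  347 = 2*137 + 73, so a_2 = 2.
  137 = 1*73 + 64, so a_3 = 1.
  73 = 1*64 + 9, so a_4 = 1.
  64 = 7*9 + 1, so a_5 = 7.
  9 = 9*1 + 0, so a_6 = 9.
The remainder reaches 0 after 7 divisions, so the expansion has 7 partial quotients, read off in order.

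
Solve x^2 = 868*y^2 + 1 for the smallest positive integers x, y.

First expand sqrt(868) as a continued fraction. With x_i = (sqrt(868) + m_i)/d_i and (m_0, d_0) = (0, 1): a_0 = floor(sqrt(868)) = 29, since 29^2 = 841 <= 868 < 900 = 30^2.
Iterate m_{i+1} = d_i*a_i - m_i, d_{i+1} = (868 - m_{i+1}^2)/d_i, a_{i+1} = floor((a_0 + m_{i+1})/d_{i+1}):
  m_1 = 1*29 - 0 = 29, d_1 = (868 - 29^2)/1 = 27/1 = 27, a_1 = floor((29 + 29)/27) = 2.
  m_2 = 27*2 - 29 = 25, d_2 = (868 - 25^2)/27 = 243/27 = 9, a_2 = floor((29 + 25)/9) = 6.
  m_3 = 9*6 - 25 = 29, d_3 = (868 - 29^2)/9 = 27/9 = 3, a_3 = floor((29 + 29)/3) = 19.
  m_4 = 3*19 - 29 = 28, d_4 = (868 - 28^2)/3 = 84/3 = 28, a_4 = floor((29 + 28)/28) = 2.
  m_5 = 28*2 - 28 = 28, d_5 = (868 - 28^2)/28 = 84/28 = 3, a_5 = floor((29 + 28)/3) = 19.
  m_6 = 3*19 - 28 = 29, d_6 = (868 - 29^2)/3 = 27/3 = 9, a_6 = floor((29 + 29)/9) = 6.
  m_7 = 9*6 - 29 = 25, d_7 = (868 - 25^2)/9 = 243/9 = 27, a_7 = floor((29 + 25)/27) = 2.
  m_8 = 27*2 - 25 = 29, d_8 = (868 - 29^2)/27 = 27/27 = 1, a_8 = floor((29 + 29)/1) = 58.
  m_9 = 1*58 - 29 = 29, d_9 = (868 - 29^2)/1 = 27/1 = 27: (m_9, d_9) = (m_1, d_1) = (29, 27), so from here the quotients repeat a_1, ..., a_8; the period length is 8.
So sqrt(868) = [29; (2, 6, 19, 2, 19, 6, 2, 58)] with period length k = 8.
k is even, so the fundamental solution of x^2 - 868y^2 = 1 is (p_{k-1}, q_{k-1}) = (p_7, q_7); compute convergents through index 7.
Convergents (p_i = a_i*p_{i-1} + p_{i-2}, q_i = a_i*q_{i-1} + q_{i-2} with p_{-2}=0, p_{-1}=1, q_{-2}=1, q_{-1}=0):
  i=0: a_0=29, p_0 = 29*1 + 0 = 29, q_0 = 29*0 + 1 = 1.
  i=1: a_1=2, p_1 = 2*29 + 1 = 59, q_1 = 2*1 + 0 = 2.
  i=2: a_2=6, p_2 = 6*59 + 29 = 383, q_2 = 6*2 + 1 = 13.
  i=3: a_3=19, p_3 = 19*383 + 59 = 7336, q_3 = 19*13 + 2 = 249.
  i=4: a_4=2, p_4 = 2*7336 + 383 = 15055, q_4 = 2*249 + 13 = 511.
  i=5: a_5=19, p_5 = 19*15055 + 7336 = 293381, q_5 = 19*511 + 249 = 9958.
  i=6: a_6=6, p_6 = 6*293381 + 15055 = 1775341, q_6 = 6*9958 + 511 = 60259.
  i=7: a_7=2, p_7 = 2*1775341 + 293381 = 3844063, q_7 = 2*60259 + 9958 = 130476.
Check: 3844063^2 - 868*130476^2 = 14776820347969 - 14776820347968 = 1, so (x, y) = (3844063, 130476) solves the equation, and by the theorem it is the least positive solution.

(x, y) = (3844063, 130476)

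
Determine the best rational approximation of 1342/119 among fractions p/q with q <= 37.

Expand x = 1342/119 as a continued fraction with the Euclidean algorithm:
  1342 = 11*119 + 33, so a_0 = 11.
  119 = 3*33 + 20, so a_1 = 3.
  33 = 1*20 + 13, so a_2 = 1.
  20 = 1*13 + 7, so a_3 = 1.
  13 = 1*7 + 6, so a_4 = 1.
  7 = 1*6 + 1, so a_5 = 1.
  6 = 6*1 + 0, so a_6 = 6.
so x = [11; 3, 1, 1, 1, 1, 6].
Convergents (p_i = a_i*p_{i-1} + p_{i-2}, q_i = a_i*q_{i-1} + q_{i-2} with p_{-2}=0, p_{-1}=1, q_{-2}=1, q_{-1}=0), until the denominator exceeds 37:
  i=0: a_0=11, p_0 = 11*1 + 0 = 11, q_0 = 11*0 + 1 = 1.
  i=1: a_1=3, p_1 = 3*11 + 1 = 34, q_1 = 3*1 + 0 = 3.
  i=2: a_2=1, p_2 = 1*34 + 11 = 45, q_2 = 1*3 + 1 = 4.
  i=3: a_3=1, p_3 = 1*45 + 34 = 79, q_3 = 1*4 + 3 = 7.
  i=4: a_4=1, p_4 = 1*79 + 45 = 124, q_4 = 1*7 + 4 = 11.
  i=5: a_5=1, p_5 = 1*124 + 79 = 203, q_5 = 1*11 + 7 = 18.
  i=6: a_6=6, p_6 = 6*203 + 124 = 1342, q_6 = 6*18 + 11 = 119.
q_6 = 119 > 37, so the last convergent with denominator <= 37 is p_5/q_5 = 203/18.
The closest fraction with denominator <= 37 is either p_5/q_5 or the intermediate fraction (k*p_5 + p_4)/(k*q_5 + q_4) with the largest k >= 1 whose denominator stays <= 37; these approach x as k grows, and every other convergent or intermediate fraction in range is farther away.
Largest k: floor((37 - q_4)/q_5) = floor((37 - 11)/18) = 1.
That gives (1*203 + 124)/(1*18 + 11) = 327/29.
Compare the errors: |x - 203/18| = |1342*18 - 203*119|/(119*18) = 1/2142, and |x - 327/29| = |1342*29 - 327*119|/(119*29) = 5/3451.
Cross-multiplying, 1*3451 = 3451 < 10710 = 5*2142, so 1/2142 is smaller: the convergent 203/18 is closer to x than 327/29.

203/18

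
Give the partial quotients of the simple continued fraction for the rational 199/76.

Run the Euclidean algorithm on 199 and 76; the successive quotients are the partial quotients a_0, a_1, ... (each step inverts the fractional part left over by the previous one):
  199 = 2*76 + 47, so a_0 = 2.
  76 = 1*47 + 29, so a_1 = 1.
  47 = 1*29 + 18, so a_2 = 1.
  29 = 1*18 + 11, so a_3 = 1.
  18 = 1*11 + 7, so a_4 = 1.
  11 = 1*7 + 4, so a_5 = 1.
  7 = 1*4 + 3, so a_6 = 1.
  4 = 1*3 + 1, so a_7 = 1.
  3 = 3*1 + 0, so a_8 = 3.
The remainder reaches 0 after 9 divisions, so the expansion has 9 partial quotients, read off in order.

[2; 1, 1, 1, 1, 1, 1, 1, 3]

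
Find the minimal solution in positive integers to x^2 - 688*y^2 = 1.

(x, y) = (24248647, 924471)

First expand sqrt(688) as a continued fraction. With x_i = (sqrt(688) + m_i)/d_i and (m_0, d_0) = (0, 1): a_0 = floor(sqrt(688)) = 26, since 26^2 = 676 <= 688 < 729 = 27^2.
Iterate m_{i+1} = d_i*a_i - m_i, d_{i+1} = (688 - m_{i+1}^2)/d_i, a_{i+1} = floor((a_0 + m_{i+1})/d_{i+1}):
  m_1 = 1*26 - 0 = 26, d_1 = (688 - 26^2)/1 = 12/1 = 12, a_1 = floor((26 + 26)/12) = 4.
  m_2 = 12*4 - 26 = 22, d_2 = (688 - 22^2)/12 = 204/12 = 17, a_2 = floor((26 + 22)/17) = 2.
  m_3 = 17*2 - 22 = 12, d_3 = (688 - 12^2)/17 = 544/17 = 32, a_3 = floor((26 + 12)/32) = 1.
  m_4 = 32*1 - 12 = 20, d_4 = (688 - 20^2)/32 = 288/32 = 9, a_4 = floor((26 + 20)/9) = 5.
  m_5 = 9*5 - 20 = 25, d_5 = (688 - 25^2)/9 = 63/9 = 7, a_5 = floor((26 + 25)/7) = 7.
  m_6 = 7*7 - 25 = 24, d_6 = (688 - 24^2)/7 = 112/7 = 16, a_6 = floor((26 + 24)/16) = 3.
  m_7 = 16*3 - 24 = 24, d_7 = (688 - 24^2)/16 = 112/16 = 7, a_7 = floor((26 + 24)/7) = 7.
  m_8 = 7*7 - 24 = 25, d_8 = (688 - 25^2)/7 = 63/7 = 9, a_8 = floor((26 + 25)/9) = 5.
  m_9 = 9*5 - 25 = 20, d_9 = (688 - 20^2)/9 = 288/9 = 32, a_9 = floor((26 + 20)/32) = 1.
  m_10 = 32*1 - 20 = 12, d_10 = (688 - 12^2)/32 = 544/32 = 17, a_10 = floor((26 + 12)/17) = 2.
  m_11 = 17*2 - 12 = 22, d_11 = (688 - 22^2)/17 = 204/17 = 12, a_11 = floor((26 + 22)/12) = 4.
  m_12 = 12*4 - 22 = 26, d_12 = (688 - 26^2)/12 = 12/12 = 1, a_12 = floor((26 + 26)/1) = 52.
  m_13 = 1*52 - 26 = 26, d_13 = (688 - 26^2)/1 = 12/1 = 12: (m_13, d_13) = (m_1, d_1) = (26, 12), so from here the quotients repeat a_1, ..., a_12; the period length is 12.
So sqrt(688) = [26; (4, 2, 1, 5, 7, 3, 7, 5, 1, 2, 4, 52)] with period length k = 12.
k is even, so the fundamental solution of x^2 - 688y^2 = 1 is (p_{k-1}, q_{k-1}) = (p_11, q_11); compute convergents through index 11.
Convergents (p_i = a_i*p_{i-1} + p_{i-2}, q_i = a_i*q_{i-1} + q_{i-2} with p_{-2}=0, p_{-1}=1, q_{-2}=1, q_{-1}=0):
  i=0: a_0=26, p_0 = 26*1 + 0 = 26, q_0 = 26*0 + 1 = 1.
  i=1: a_1=4, p_1 = 4*26 + 1 = 105, q_1 = 4*1 + 0 = 4.
  i=2: a_2=2, p_2 = 2*105 + 26 = 236, q_2 = 2*4 + 1 = 9.
  i=3: a_3=1, p_3 = 1*236 + 105 = 341, q_3 = 1*9 + 4 = 13.
  i=4: a_4=5, p_4 = 5*341 + 236 = 1941, q_4 = 5*13 + 9 = 74.
  i=5: a_5=7, p_5 = 7*1941 + 341 = 13928, q_5 = 7*74 + 13 = 531.
  i=6: a_6=3, p_6 = 3*13928 + 1941 = 43725, q_6 = 3*531 + 74 = 1667.
  i=7: a_7=7, p_7 = 7*43725 + 13928 = 320003, q_7 = 7*1667 + 531 = 12200.
  i=8: a_8=5, p_8 = 5*320003 + 43725 = 1643740, q_8 = 5*12200 + 1667 = 62667.
  i=9: a_9=1, p_9 = 1*1643740 + 320003 = 1963743, q_9 = 1*62667 + 12200 = 74867.
  i=10: a_10=2, p_10 = 2*1963743 + 1643740 = 5571226, q_10 = 2*74867 + 62667 = 212401.
  i=11: a_11=4, p_11 = 4*5571226 + 1963743 = 24248647, q_11 = 4*212401 + 74867 = 924471.
Check: 24248647^2 - 688*924471^2 = 587996881330609 - 587996881330608 = 1, so (x, y) = (24248647, 924471) solves the equation, and by the theorem it is the least positive solution.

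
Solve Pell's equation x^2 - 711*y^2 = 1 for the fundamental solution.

(x, y) = (80, 3)

First expand sqrt(711) as a continued fraction. With x_i = (sqrt(711) + m_i)/d_i and (m_0, d_0) = (0, 1): a_0 = floor(sqrt(711)) = 26, since 26^2 = 676 <= 711 < 729 = 27^2.
Iterate m_{i+1} = d_i*a_i - m_i, d_{i+1} = (711 - m_{i+1}^2)/d_i, a_{i+1} = floor((a_0 + m_{i+1})/d_{i+1}):
  m_1 = 1*26 - 0 = 26, d_1 = (711 - 26^2)/1 = 35/1 = 35, a_1 = floor((26 + 26)/35) = 1.
  m_2 = 35*1 - 26 = 9, d_2 = (711 - 9^2)/35 = 630/35 = 18, a_2 = floor((26 + 9)/18) = 1.
  m_3 = 18*1 - 9 = 9, d_3 = (711 - 9^2)/18 = 630/18 = 35, a_3 = floor((26 + 9)/35) = 1.
  m_4 = 35*1 - 9 = 26, d_4 = (711 - 26^2)/35 = 35/35 = 1, a_4 = floor((26 + 26)/1) = 52.
  m_5 = 1*52 - 26 = 26, d_5 = (711 - 26^2)/1 = 35/1 = 35: (m_5, d_5) = (m_1, d_1) = (26, 35), so from here the quotients repeat a_1, ..., a_4; the period length is 4.
So sqrt(711) = [26; (1, 1, 1, 52)] with period length k = 4.
k is even, so the fundamental solution of x^2 - 711y^2 = 1 is (p_{k-1}, q_{k-1}) = (p_3, q_3); compute convergents through index 3.
Convergents (p_i = a_i*p_{i-1} + p_{i-2}, q_i = a_i*q_{i-1} + q_{i-2} with p_{-2}=0, p_{-1}=1, q_{-2}=1, q_{-1}=0):
  i=0: a_0=26, p_0 = 26*1 + 0 = 26, q_0 = 26*0 + 1 = 1.
  i=1: a_1=1, p_1 = 1*26 + 1 = 27, q_1 = 1*1 + 0 = 1.
  i=2: a_2=1, p_2 = 1*27 + 26 = 53, q_2 = 1*1 + 1 = 2.
  i=3: a_3=1, p_3 = 1*53 + 27 = 80, q_3 = 1*2 + 1 = 3.
Check: 80^2 - 711*3^2 = 6400 - 6399 = 1, so (x, y) = (80, 3) solves the equation, and by the theorem it is the least positive solution.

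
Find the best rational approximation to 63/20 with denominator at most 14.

Expand x = 63/20 as a continued fraction with the Euclidean algorithm:
  63 = 3*20 + 3, so a_0 = 3.
  20 = 6*3 + 2, so a_1 = 6.
  3 = 1*2 + 1, so a_2 = 1.
  2 = 2*1 + 0, so a_3 = 2.
so x = [3; 6, 1, 2].
Convergents (p_i = a_i*p_{i-1} + p_{i-2}, q_i = a_i*q_{i-1} + q_{i-2} with p_{-2}=0, p_{-1}=1, q_{-2}=1, q_{-1}=0), until the denominator exceeds 14:
  i=0: a_0=3, p_0 = 3*1 + 0 = 3, q_0 = 3*0 + 1 = 1.
  i=1: a_1=6, p_1 = 6*3 + 1 = 19, q_1 = 6*1 + 0 = 6.
  i=2: a_2=1, p_2 = 1*19 + 3 = 22, q_2 = 1*6 + 1 = 7.
  i=3: a_3=2, p_3 = 2*22 + 19 = 63, q_3 = 2*7 + 6 = 20.
q_3 = 20 > 14, so the last convergent with denominator <= 14 is p_2/q_2 = 22/7.
The closest fraction with denominator <= 14 is either p_2/q_2 or the intermediate fraction (k*p_2 + p_1)/(k*q_2 + q_1) with the largest k >= 1 whose denominator stays <= 14; these approach x as k grows, and every other convergent or intermediate fraction in range is farther away.
Largest k: floor((14 - q_1)/q_2) = floor((14 - 6)/7) = 1.
That gives (1*22 + 19)/(1*7 + 6) = 41/13.
Compare the errors: |x - 22/7| = |63*7 - 22*20|/(20*7) = 1/140, and |x - 41/13| = |63*13 - 41*20|/(20*13) = 1/260.
Cross-multiplying, 1*140 = 140 < 260 = 1*260, so 1/260 is smaller: the intermediate fraction 41/13 is closer to x than 22/7.

41/13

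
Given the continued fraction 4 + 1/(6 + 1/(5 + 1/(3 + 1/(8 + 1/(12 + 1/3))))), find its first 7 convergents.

4/1, 25/6, 129/31, 412/99, 3425/823, 41512/9975, 127961/30748

Using the convergent recurrence p_i = a_i*p_{i-1} + p_{i-2}, q_i = a_i*q_{i-1} + q_{i-2} with p_{-2}=0, p_{-1}=1, q_{-2}=1, q_{-1}=0:
  i=0: a_0=4, p_0 = 4*1 + 0 = 4, q_0 = 4*0 + 1 = 1.
  i=1: a_1=6, p_1 = 6*4 + 1 = 25, q_1 = 6*1 + 0 = 6.
  i=2: a_2=5, p_2 = 5*25 + 4 = 129, q_2 = 5*6 + 1 = 31.
  i=3: a_3=3, p_3 = 3*129 + 25 = 412, q_3 = 3*31 + 6 = 99.
  i=4: a_4=8, p_4 = 8*412 + 129 = 3425, q_4 = 8*99 + 31 = 823.
  i=5: a_5=12, p_5 = 12*3425 + 412 = 41512, q_5 = 12*823 + 99 = 9975.
  i=6: a_6=3, p_6 = 3*41512 + 3425 = 127961, q_6 = 3*9975 + 823 = 30748.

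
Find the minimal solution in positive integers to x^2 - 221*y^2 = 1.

First expand sqrt(221) as a continued fraction. With x_i = (sqrt(221) + m_i)/d_i and (m_0, d_0) = (0, 1): a_0 = floor(sqrt(221)) = 14, since 14^2 = 196 <= 221 < 225 = 15^2.
Iterate m_{i+1} = d_i*a_i - m_i, d_{i+1} = (221 - m_{i+1}^2)/d_i, a_{i+1} = floor((a_0 + m_{i+1})/d_{i+1}):
  m_1 = 1*14 - 0 = 14, d_1 = (221 - 14^2)/1 = 25/1 = 25, a_1 = floor((14 + 14)/25) = 1.
  m_2 = 25*1 - 14 = 11, d_2 = (221 - 11^2)/25 = 100/25 = 4, a_2 = floor((14 + 11)/4) = 6.
  m_3 = 4*6 - 11 = 13, d_3 = (221 - 13^2)/4 = 52/4 = 13, a_3 = floor((14 + 13)/13) = 2.
  m_4 = 13*2 - 13 = 13, d_4 = (221 - 13^2)/13 = 52/13 = 4, a_4 = floor((14 + 13)/4) = 6.
  m_5 = 4*6 - 13 = 11, d_5 = (221 - 11^2)/4 = 100/4 = 25, a_5 = floor((14 + 11)/25) = 1.
  m_6 = 25*1 - 11 = 14, d_6 = (221 - 14^2)/25 = 25/25 = 1, a_6 = floor((14 + 14)/1) = 28.
  m_7 = 1*28 - 14 = 14, d_7 = (221 - 14^2)/1 = 25/1 = 25: (m_7, d_7) = (m_1, d_1) = (14, 25), so from here the quotients repeat a_1, ..., a_6; the period length is 6.
So sqrt(221) = [14; (1, 6, 2, 6, 1, 28)] with period length k = 6.
k is even, so the fundamental solution of x^2 - 221y^2 = 1 is (p_{k-1}, q_{k-1}) = (p_5, q_5); compute convergents through index 5.
Convergents (p_i = a_i*p_{i-1} + p_{i-2}, q_i = a_i*q_{i-1} + q_{i-2} with p_{-2}=0, p_{-1}=1, q_{-2}=1, q_{-1}=0):
  i=0: a_0=14, p_0 = 14*1 + 0 = 14, q_0 = 14*0 + 1 = 1.
  i=1: a_1=1, p_1 = 1*14 + 1 = 15, q_1 = 1*1 + 0 = 1.
  i=2: a_2=6, p_2 = 6*15 + 14 = 104, q_2 = 6*1 + 1 = 7.
  i=3: a_3=2, p_3 = 2*104 + 15 = 223, q_3 = 2*7 + 1 = 15.
  i=4: a_4=6, p_4 = 6*223 + 104 = 1442, q_4 = 6*15 + 7 = 97.
  i=5: a_5=1, p_5 = 1*1442 + 223 = 1665, q_5 = 1*97 + 15 = 112.
Check: 1665^2 - 221*112^2 = 2772225 - 2772224 = 1, so (x, y) = (1665, 112) solves the equation, and by the theorem it is the least positive solution.

(x, y) = (1665, 112)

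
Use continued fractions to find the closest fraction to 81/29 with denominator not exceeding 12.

Expand x = 81/29 as a continued fraction with the Euclidean algorithm:
  81 = 2*29 + 23, so a_0 = 2.
  29 = 1*23 + 6, so a_1 = 1.
  23 = 3*6 + 5, so a_2 = 3.
  6 = 1*5 + 1, so a_3 = 1.
  5 = 5*1 + 0, so a_4 = 5.
so x = [2; 1, 3, 1, 5].
Convergents (p_i = a_i*p_{i-1} + p_{i-2}, q_i = a_i*q_{i-1} + q_{i-2} with p_{-2}=0, p_{-1}=1, q_{-2}=1, q_{-1}=0), until the denominator exceeds 12:
  i=0: a_0=2, p_0 = 2*1 + 0 = 2, q_0 = 2*0 + 1 = 1.
  i=1: a_1=1, p_1 = 1*2 + 1 = 3, q_1 = 1*1 + 0 = 1.
  i=2: a_2=3, p_2 = 3*3 + 2 = 11, q_2 = 3*1 + 1 = 4.
  i=3: a_3=1, p_3 = 1*11 + 3 = 14, q_3 = 1*4 + 1 = 5.
  i=4: a_4=5, p_4 = 5*14 + 11 = 81, q_4 = 5*5 + 4 = 29.
q_4 = 29 > 12, so the last convergent with denominator <= 12 is p_3/q_3 = 14/5.
The closest fraction with denominator <= 12 is either p_3/q_3 or the intermediate fraction (k*p_3 + p_2)/(k*q_3 + q_2) with the largest k >= 1 whose denominator stays <= 12; these approach x as k grows, and every other convergent or intermediate fraction in range is farther away.
Largest k: floor((12 - q_2)/q_3) = floor((12 - 4)/5) = 1.
That gives (1*14 + 11)/(1*5 + 4) = 25/9.
Compare the errors: |x - 14/5| = |81*5 - 14*29|/(29*5) = 1/145, and |x - 25/9| = |81*9 - 25*29|/(29*9) = 4/261.
Cross-multiplying, 1*261 = 261 < 580 = 4*145, so 1/145 is smaller: the convergent 14/5 is closer to x than 25/9.

14/5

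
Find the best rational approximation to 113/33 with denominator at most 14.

24/7

Expand x = 113/33 as a continued fraction with the Euclidean algorithm:
  113 = 3*33 + 14, so a_0 = 3.
  33 = 2*14 + 5, so a_1 = 2.
  14 = 2*5 + 4, so a_2 = 2.
  5 = 1*4 + 1, so a_3 = 1.
  4 = 4*1 + 0, so a_4 = 4.
so x = [3; 2, 2, 1, 4].
Convergents (p_i = a_i*p_{i-1} + p_{i-2}, q_i = a_i*q_{i-1} + q_{i-2} with p_{-2}=0, p_{-1}=1, q_{-2}=1, q_{-1}=0), until the denominator exceeds 14:
  i=0: a_0=3, p_0 = 3*1 + 0 = 3, q_0 = 3*0 + 1 = 1.
  i=1: a_1=2, p_1 = 2*3 + 1 = 7, q_1 = 2*1 + 0 = 2.
  i=2: a_2=2, p_2 = 2*7 + 3 = 17, q_2 = 2*2 + 1 = 5.
  i=3: a_3=1, p_3 = 1*17 + 7 = 24, q_3 = 1*5 + 2 = 7.
  i=4: a_4=4, p_4 = 4*24 + 17 = 113, q_4 = 4*7 + 5 = 33.
q_4 = 33 > 14, so the last convergent with denominator <= 14 is p_3/q_3 = 24/7.
The closest fraction with denominator <= 14 is either p_3/q_3 or the intermediate fraction (k*p_3 + p_2)/(k*q_3 + q_2) with the largest k >= 1 whose denominator stays <= 14; these approach x as k grows, and every other convergent or intermediate fraction in range is farther away.
Largest k: floor((14 - q_2)/q_3) = floor((14 - 5)/7) = 1.
That gives (1*24 + 17)/(1*7 + 5) = 41/12.
Compare the errors: |x - 24/7| = |113*7 - 24*33|/(33*7) = 1/231, and |x - 41/12| = |113*12 - 41*33|/(33*12) = 3/396.
Cross-multiplying, 1*396 = 396 < 693 = 3*231, so 1/231 is smaller: the convergent 24/7 is closer to x than 41/12.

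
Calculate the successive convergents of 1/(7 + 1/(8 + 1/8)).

Using the convergent recurrence p_i = a_i*p_{i-1} + p_{i-2}, q_i = a_i*q_{i-1} + q_{i-2} with p_{-2}=0, p_{-1}=1, q_{-2}=1, q_{-1}=0:
  i=0: a_0=0, p_0 = 0*1 + 0 = 0, q_0 = 0*0 + 1 = 1.
  i=1: a_1=7, p_1 = 7*0 + 1 = 1, q_1 = 7*1 + 0 = 7.
  i=2: a_2=8, p_2 = 8*1 + 0 = 8, q_2 = 8*7 + 1 = 57.
  i=3: a_3=8, p_3 = 8*8 + 1 = 65, q_3 = 8*57 + 7 = 463.

0/1, 1/7, 8/57, 65/463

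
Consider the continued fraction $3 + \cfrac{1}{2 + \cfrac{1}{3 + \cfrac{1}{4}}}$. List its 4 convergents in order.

3/1, 7/2, 24/7, 103/30

Using the convergent recurrence p_i = a_i*p_{i-1} + p_{i-2}, q_i = a_i*q_{i-1} + q_{i-2} with p_{-2}=0, p_{-1}=1, q_{-2}=1, q_{-1}=0:
  i=0: a_0=3, p_0 = 3*1 + 0 = 3, q_0 = 3*0 + 1 = 1.
  i=1: a_1=2, p_1 = 2*3 + 1 = 7, q_1 = 2*1 + 0 = 2.
  i=2: a_2=3, p_2 = 3*7 + 3 = 24, q_2 = 3*2 + 1 = 7.
  i=3: a_3=4, p_3 = 4*24 + 7 = 103, q_3 = 4*7 + 2 = 30.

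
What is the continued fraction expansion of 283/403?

[0; 1, 2, 2, 1, 3, 1, 3, 2]

Run the Euclidean algorithm on 283 and 403; the successive quotients are the partial quotients a_0, a_1, ... (each step inverts the fractional part left over by the previous one):
  283 = 0*403 + 283, so a_0 = 0.
  403 = 1*283 + 120, so a_1 = 1.
  283 = 2*120 + 43, so a_2 = 2.
  120 = 2*43 + 34, so a_3 = 2.
  43 = 1*34 + 9, so a_4 = 1.
  34 = 3*9 + 7, so a_5 = 3.
  9 = 1*7 + 2, so a_6 = 1.
  7 = 3*2 + 1, so a_7 = 3.
  2 = 2*1 + 0, so a_8 = 2.
The remainder reaches 0 after 9 divisions, so the expansion has 9 partial quotients, read off in order.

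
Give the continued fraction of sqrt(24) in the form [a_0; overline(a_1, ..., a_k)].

Write x_i = (sqrt(24) + m_i)/d_i with (m_0, d_0) = (0, 1). a_0 = floor(sqrt(24)) = 4, since 4^2 = 16 <= 24 < 25 = 5^2.
Iterate m_{i+1} = d_i*a_i - m_i, d_{i+1} = (24 - m_{i+1}^2)/d_i, a_{i+1} = floor((a_0 + m_{i+1})/d_{i+1}):
  m_1 = 1*4 - 0 = 4, d_1 = (24 - 4^2)/1 = 8/1 = 8, a_1 = floor((4 + 4)/8) = 1.
  m_2 = 8*1 - 4 = 4, d_2 = (24 - 4^2)/8 = 8/8 = 1, a_2 = floor((4 + 4)/1) = 8.
  m_3 = 1*8 - 4 = 4, d_3 = (24 - 4^2)/1 = 8/1 = 8: (m_3, d_3) = (m_1, d_1) = (4, 8), so from here the quotients repeat a_1, a_2; the period length is 2.
Hence the expansion of sqrt(24) is a_0 = 4 followed by the repeating block 1, 8 (period 2).

[4; overline(1, 8)]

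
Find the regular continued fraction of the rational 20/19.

Run the Euclidean algorithm on 20 and 19; the successive quotients are the partial quotients a_0, a_1, ... (each step inverts the fractional part left over by the previous one):
  20 = 1*19 + 1, so a_0 = 1.
  19 = 19*1 + 0, so a_1 = 19.
The remainder reaches 0 after 2 divisions, so the expansion has 2 partial quotients, read off in order.

[1; 19]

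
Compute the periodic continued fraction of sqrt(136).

Write x_i = (sqrt(136) + m_i)/d_i with (m_0, d_0) = (0, 1). a_0 = floor(sqrt(136)) = 11, since 11^2 = 121 <= 136 < 144 = 12^2.
Iterate m_{i+1} = d_i*a_i - m_i, d_{i+1} = (136 - m_{i+1}^2)/d_i, a_{i+1} = floor((a_0 + m_{i+1})/d_{i+1}):
  m_1 = 1*11 - 0 = 11, d_1 = (136 - 11^2)/1 = 15/1 = 15, a_1 = floor((11 + 11)/15) = 1.
  m_2 = 15*1 - 11 = 4, d_2 = (136 - 4^2)/15 = 120/15 = 8, a_2 = floor((11 + 4)/8) = 1.
  m_3 = 8*1 - 4 = 4, d_3 = (136 - 4^2)/8 = 120/8 = 15, a_3 = floor((11 + 4)/15) = 1.
  m_4 = 15*1 - 4 = 11, d_4 = (136 - 11^2)/15 = 15/15 = 1, a_4 = floor((11 + 11)/1) = 22.
  m_5 = 1*22 - 11 = 11, d_5 = (136 - 11^2)/1 = 15/1 = 15: (m_5, d_5) = (m_1, d_1) = (11, 15), so from here the quotients repeat a_1, ..., a_4; the period length is 4.
Hence the expansion of sqrt(136) is a_0 = 11 followed by the repeating block 1, 1, 1, 22 (period 4).

[11; (1, 1, 1, 22)]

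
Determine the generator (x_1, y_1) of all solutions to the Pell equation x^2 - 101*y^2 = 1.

(x, y) = (201, 20)

First expand sqrt(101) as a continued fraction. With x_i = (sqrt(101) + m_i)/d_i and (m_0, d_0) = (0, 1): a_0 = floor(sqrt(101)) = 10, since 10^2 = 100 <= 101 < 121 = 11^2.
Iterate m_{i+1} = d_i*a_i - m_i, d_{i+1} = (101 - m_{i+1}^2)/d_i, a_{i+1} = floor((a_0 + m_{i+1})/d_{i+1}):
  m_1 = 1*10 - 0 = 10, d_1 = (101 - 10^2)/1 = 1/1 = 1, a_1 = floor((10 + 10)/1) = 20.
  m_2 = 1*20 - 10 = 10, d_2 = (101 - 10^2)/1 = 1/1 = 1: (m_2, d_2) = (m_1, d_1) = (10, 1), so from here the quotient a_1 repeats; the period length is 1.
So sqrt(101) = [10; (20)] with period length k = 1.
k is odd, so (p_{k-1}, q_{k-1}) only solves x^2 - 101y^2 = -1 and the fundamental solution of x^2 - 101y^2 = 1 is (p_{2k-1}, q_{2k-1}) = (p_1, q_1); compute convergents through index 1, running through the period twice.
Convergents (p_i = a_i*p_{i-1} + p_{i-2}, q_i = a_i*q_{i-1} + q_{i-2} with p_{-2}=0, p_{-1}=1, q_{-2}=1, q_{-1}=0):
  i=0: a_0=10, p_0 = 10*1 + 0 = 10, q_0 = 10*0 + 1 = 1.
  i=1: a_1=20, p_1 = 20*10 + 1 = 201, q_1 = 20*1 + 0 = 20.
Indeed p_0^2 - 101*q_0^2 = 100 - 101 = -1, not +1.
Check: 201^2 - 101*20^2 = 40401 - 40400 = 1, so (x, y) = (201, 20) solves the equation, and by the theorem it is the least positive solution.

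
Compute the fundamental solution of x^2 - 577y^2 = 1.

First expand sqrt(577) as a continued fraction. With x_i = (sqrt(577) + m_i)/d_i and (m_0, d_0) = (0, 1): a_0 = floor(sqrt(577)) = 24, since 24^2 = 576 <= 577 < 625 = 25^2.
Iterate m_{i+1} = d_i*a_i - m_i, d_{i+1} = (577 - m_{i+1}^2)/d_i, a_{i+1} = floor((a_0 + m_{i+1})/d_{i+1}):
  m_1 = 1*24 - 0 = 24, d_1 = (577 - 24^2)/1 = 1/1 = 1, a_1 = floor((24 + 24)/1) = 48.
  m_2 = 1*48 - 24 = 24, d_2 = (577 - 24^2)/1 = 1/1 = 1: (m_2, d_2) = (m_1, d_1) = (24, 1), so from here the quotient a_1 repeats; the period length is 1.
So sqrt(577) = [24; (48)] with period length k = 1.
k is odd, so (p_{k-1}, q_{k-1}) only solves x^2 - 577y^2 = -1 and the fundamental solution of x^2 - 577y^2 = 1 is (p_{2k-1}, q_{2k-1}) = (p_1, q_1); compute convergents through index 1, running through the period twice.
Convergents (p_i = a_i*p_{i-1} + p_{i-2}, q_i = a_i*q_{i-1} + q_{i-2} with p_{-2}=0, p_{-1}=1, q_{-2}=1, q_{-1}=0):
  i=0: a_0=24, p_0 = 24*1 + 0 = 24, q_0 = 24*0 + 1 = 1.
  i=1: a_1=48, p_1 = 48*24 + 1 = 1153, q_1 = 48*1 + 0 = 48.
Indeed p_0^2 - 577*q_0^2 = 576 - 577 = -1, not +1.
Check: 1153^2 - 577*48^2 = 1329409 - 1329408 = 1, so (x, y) = (1153, 48) solves the equation, and by the theorem it is the least positive solution.

(x, y) = (1153, 48)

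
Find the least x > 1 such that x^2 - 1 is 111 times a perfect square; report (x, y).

First expand sqrt(111) as a continued fraction. With x_i = (sqrt(111) + m_i)/d_i and (m_0, d_0) = (0, 1): a_0 = floor(sqrt(111)) = 10, since 10^2 = 100 <= 111 < 121 = 11^2.
Iterate m_{i+1} = d_i*a_i - m_i, d_{i+1} = (111 - m_{i+1}^2)/d_i, a_{i+1} = floor((a_0 + m_{i+1})/d_{i+1}):
  m_1 = 1*10 - 0 = 10, d_1 = (111 - 10^2)/1 = 11/1 = 11, a_1 = floor((10 + 10)/11) = 1.
  m_2 = 11*1 - 10 = 1, d_2 = (111 - 1^2)/11 = 110/11 = 10, a_2 = floor((10 + 1)/10) = 1.
  m_3 = 10*1 - 1 = 9, d_3 = (111 - 9^2)/10 = 30/10 = 3, a_3 = floor((10 + 9)/3) = 6.
  m_4 = 3*6 - 9 = 9, d_4 = (111 - 9^2)/3 = 30/3 = 10, a_4 = floor((10 + 9)/10) = 1.
  m_5 = 10*1 - 9 = 1, d_5 = (111 - 1^2)/10 = 110/10 = 11, a_5 = floor((10 + 1)/11) = 1.
  m_6 = 11*1 - 1 = 10, d_6 = (111 - 10^2)/11 = 11/11 = 1, a_6 = floor((10 + 10)/1) = 20.
  m_7 = 1*20 - 10 = 10, d_7 = (111 - 10^2)/1 = 11/1 = 11: (m_7, d_7) = (m_1, d_1) = (10, 11), so from here the quotients repeat a_1, ..., a_6; the period length is 6.
So sqrt(111) = [10; (1, 1, 6, 1, 1, 20)] with period length k = 6.
k is even, so the fundamental solution of x^2 - 111y^2 = 1 is (p_{k-1}, q_{k-1}) = (p_5, q_5); compute convergents through index 5.
Convergents (p_i = a_i*p_{i-1} + p_{i-2}, q_i = a_i*q_{i-1} + q_{i-2} with p_{-2}=0, p_{-1}=1, q_{-2}=1, q_{-1}=0):
  i=0: a_0=10, p_0 = 10*1 + 0 = 10, q_0 = 10*0 + 1 = 1.
  i=1: a_1=1, p_1 = 1*10 + 1 = 11, q_1 = 1*1 + 0 = 1.
  i=2: a_2=1, p_2 = 1*11 + 10 = 21, q_2 = 1*1 + 1 = 2.
  i=3: a_3=6, p_3 = 6*21 + 11 = 137, q_3 = 6*2 + 1 = 13.
  i=4: a_4=1, p_4 = 1*137 + 21 = 158, q_4 = 1*13 + 2 = 15.
  i=5: a_5=1, p_5 = 1*158 + 137 = 295, q_5 = 1*15 + 13 = 28.
Check: 295^2 - 111*28^2 = 87025 - 87024 = 1, so (x, y) = (295, 28) solves the equation, and by the theorem it is the least positive solution.

(x, y) = (295, 28)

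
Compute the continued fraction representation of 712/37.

[19; 4, 9]

Run the Euclidean algorithm on 712 and 37; the successive quotients are the partial quotients a_0, a_1, ... (each step inverts the fractional part left over by the previous one):
  712 = 19*37 + 9, so a_0 = 19.
  37 = 4*9 + 1, so a_1 = 4.
  9 = 9*1 + 0, so a_2 = 9.
The remainder reaches 0 after 3 divisions, so the expansion has 3 partial quotients, read off in order.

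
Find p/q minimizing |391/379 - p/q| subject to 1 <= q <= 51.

33/32

Expand x = 391/379 as a continued fraction with the Euclidean algorithm:
  391 = 1*379 + 12, so a_0 = 1.
  379 = 31*12 + 7, so a_1 = 31.
  12 = 1*7 + 5, so a_2 = 1.
  7 = 1*5 + 2, so a_3 = 1.
  5 = 2*2 + 1, so a_4 = 2.
  2 = 2*1 + 0, so a_5 = 2.
so x = [1; 31, 1, 1, 2, 2].
Convergents (p_i = a_i*p_{i-1} + p_{i-2}, q_i = a_i*q_{i-1} + q_{i-2} with p_{-2}=0, p_{-1}=1, q_{-2}=1, q_{-1}=0), until the denominator exceeds 51:
  i=0: a_0=1, p_0 = 1*1 + 0 = 1, q_0 = 1*0 + 1 = 1.
  i=1: a_1=31, p_1 = 31*1 + 1 = 32, q_1 = 31*1 + 0 = 31.
  i=2: a_2=1, p_2 = 1*32 + 1 = 33, q_2 = 1*31 + 1 = 32.
  i=3: a_3=1, p_3 = 1*33 + 32 = 65, q_3 = 1*32 + 31 = 63.
q_3 = 63 > 51, so the last convergent with denominator <= 51 is p_2/q_2 = 33/32.
The closest fraction with denominator <= 51 is either p_2/q_2 or the intermediate fraction (k*p_2 + p_1)/(k*q_2 + q_1) with the largest k >= 1 whose denominator stays <= 51; these approach x as k grows, and every other convergent or intermediate fraction in range is farther away.
Largest k: floor((51 - q_1)/q_2) = floor((51 - 31)/32) = 0.
Since k = 0, no intermediate fraction beyond p_2/q_2 has denominator <= 51, so the convergent 33/32 is the closest (its error is |391*32 - 33*379|/(379*32) = 5/12128).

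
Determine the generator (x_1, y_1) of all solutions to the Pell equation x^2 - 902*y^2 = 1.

First expand sqrt(902) as a continued fraction. With x_i = (sqrt(902) + m_i)/d_i and (m_0, d_0) = (0, 1): a_0 = floor(sqrt(902)) = 30, since 30^2 = 900 <= 902 < 961 = 31^2.
Iterate m_{i+1} = d_i*a_i - m_i, d_{i+1} = (902 - m_{i+1}^2)/d_i, a_{i+1} = floor((a_0 + m_{i+1})/d_{i+1}):
  m_1 = 1*30 - 0 = 30, d_1 = (902 - 30^2)/1 = 2/1 = 2, a_1 = floor((30 + 30)/2) = 30.
  m_2 = 2*30 - 30 = 30, d_2 = (902 - 30^2)/2 = 2/2 = 1, a_2 = floor((30 + 30)/1) = 60.
  m_3 = 1*60 - 30 = 30, d_3 = (902 - 30^2)/1 = 2/1 = 2: (m_3, d_3) = (m_1, d_1) = (30, 2), so from here the quotients repeat a_1, a_2; the period length is 2.
So sqrt(902) = [30; (30, 60)] with period length k = 2.
k is even, so the fundamental solution of x^2 - 902y^2 = 1 is (p_{k-1}, q_{k-1}) = (p_1, q_1); compute convergents through index 1.
Convergents (p_i = a_i*p_{i-1} + p_{i-2}, q_i = a_i*q_{i-1} + q_{i-2} with p_{-2}=0, p_{-1}=1, q_{-2}=1, q_{-1}=0):
  i=0: a_0=30, p_0 = 30*1 + 0 = 30, q_0 = 30*0 + 1 = 1.
  i=1: a_1=30, p_1 = 30*30 + 1 = 901, q_1 = 30*1 + 0 = 30.
Check: 901^2 - 902*30^2 = 811801 - 811800 = 1, so (x, y) = (901, 30) solves the equation, and by the theorem it is the least positive solution.

(x, y) = (901, 30)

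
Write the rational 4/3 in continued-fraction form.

[1; 3]

Run the Euclidean algorithm on 4 and 3; the successive quotients are the partial quotients a_0, a_1, ... (each step inverts the fractional part left over by the previous one):
  4 = 1*3 + 1, so a_0 = 1.
  3 = 3*1 + 0, so a_1 = 3.
The remainder reaches 0 after 2 divisions, so the expansion has 2 partial quotients, read off in order.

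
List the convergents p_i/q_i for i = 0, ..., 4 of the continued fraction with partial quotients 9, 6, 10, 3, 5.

9/1, 55/6, 559/61, 1732/189, 9219/1006

Using the convergent recurrence p_i = a_i*p_{i-1} + p_{i-2}, q_i = a_i*q_{i-1} + q_{i-2} with p_{-2}=0, p_{-1}=1, q_{-2}=1, q_{-1}=0:
  i=0: a_0=9, p_0 = 9*1 + 0 = 9, q_0 = 9*0 + 1 = 1.
  i=1: a_1=6, p_1 = 6*9 + 1 = 55, q_1 = 6*1 + 0 = 6.
  i=2: a_2=10, p_2 = 10*55 + 9 = 559, q_2 = 10*6 + 1 = 61.
  i=3: a_3=3, p_3 = 3*559 + 55 = 1732, q_3 = 3*61 + 6 = 189.
  i=4: a_4=5, p_4 = 5*1732 + 559 = 9219, q_4 = 5*189 + 61 = 1006.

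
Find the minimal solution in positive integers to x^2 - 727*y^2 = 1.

(x, y) = (728, 27)

First expand sqrt(727) as a continued fraction. With x_i = (sqrt(727) + m_i)/d_i and (m_0, d_0) = (0, 1): a_0 = floor(sqrt(727)) = 26, since 26^2 = 676 <= 727 < 729 = 27^2.
Iterate m_{i+1} = d_i*a_i - m_i, d_{i+1} = (727 - m_{i+1}^2)/d_i, a_{i+1} = floor((a_0 + m_{i+1})/d_{i+1}):
  m_1 = 1*26 - 0 = 26, d_1 = (727 - 26^2)/1 = 51/1 = 51, a_1 = floor((26 + 26)/51) = 1.
  m_2 = 51*1 - 26 = 25, d_2 = (727 - 25^2)/51 = 102/51 = 2, a_2 = floor((26 + 25)/2) = 25.
  m_3 = 2*25 - 25 = 25, d_3 = (727 - 25^2)/2 = 102/2 = 51, a_3 = floor((26 + 25)/51) = 1.
  m_4 = 51*1 - 25 = 26, d_4 = (727 - 26^2)/51 = 51/51 = 1, a_4 = floor((26 + 26)/1) = 52.
  m_5 = 1*52 - 26 = 26, d_5 = (727 - 26^2)/1 = 51/1 = 51: (m_5, d_5) = (m_1, d_1) = (26, 51), so from here the quotients repeat a_1, ..., a_4; the period length is 4.
So sqrt(727) = [26; (1, 25, 1, 52)] with period length k = 4.
k is even, so the fundamental solution of x^2 - 727y^2 = 1 is (p_{k-1}, q_{k-1}) = (p_3, q_3); compute convergents through index 3.
Convergents (p_i = a_i*p_{i-1} + p_{i-2}, q_i = a_i*q_{i-1} + q_{i-2} with p_{-2}=0, p_{-1}=1, q_{-2}=1, q_{-1}=0):
  i=0: a_0=26, p_0 = 26*1 + 0 = 26, q_0 = 26*0 + 1 = 1.
  i=1: a_1=1, p_1 = 1*26 + 1 = 27, q_1 = 1*1 + 0 = 1.
  i=2: a_2=25, p_2 = 25*27 + 26 = 701, q_2 = 25*1 + 1 = 26.
  i=3: a_3=1, p_3 = 1*701 + 27 = 728, q_3 = 1*26 + 1 = 27.
Check: 728^2 - 727*27^2 = 529984 - 529983 = 1, so (x, y) = (728, 27) solves the equation, and by the theorem it is the least positive solution.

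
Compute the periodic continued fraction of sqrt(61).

[7; (1, 4, 3, 1, 2, 2, 1, 3, 4, 1, 14)]

Write x_i = (sqrt(61) + m_i)/d_i with (m_0, d_0) = (0, 1). a_0 = floor(sqrt(61)) = 7, since 7^2 = 49 <= 61 < 64 = 8^2.
Iterate m_{i+1} = d_i*a_i - m_i, d_{i+1} = (61 - m_{i+1}^2)/d_i, a_{i+1} = floor((a_0 + m_{i+1})/d_{i+1}):
  m_1 = 1*7 - 0 = 7, d_1 = (61 - 7^2)/1 = 12/1 = 12, a_1 = floor((7 + 7)/12) = 1.
  m_2 = 12*1 - 7 = 5, d_2 = (61 - 5^2)/12 = 36/12 = 3, a_2 = floor((7 + 5)/3) = 4.
  m_3 = 3*4 - 5 = 7, d_3 = (61 - 7^2)/3 = 12/3 = 4, a_3 = floor((7 + 7)/4) = 3.
  m_4 = 4*3 - 7 = 5, d_4 = (61 - 5^2)/4 = 36/4 = 9, a_4 = floor((7 + 5)/9) = 1.
  m_5 = 9*1 - 5 = 4, d_5 = (61 - 4^2)/9 = 45/9 = 5, a_5 = floor((7 + 4)/5) = 2.
  m_6 = 5*2 - 4 = 6, d_6 = (61 - 6^2)/5 = 25/5 = 5, a_6 = floor((7 + 6)/5) = 2.
  m_7 = 5*2 - 6 = 4, d_7 = (61 - 4^2)/5 = 45/5 = 9, a_7 = floor((7 + 4)/9) = 1.
  m_8 = 9*1 - 4 = 5, d_8 = (61 - 5^2)/9 = 36/9 = 4, a_8 = floor((7 + 5)/4) = 3.
  m_9 = 4*3 - 5 = 7, d_9 = (61 - 7^2)/4 = 12/4 = 3, a_9 = floor((7 + 7)/3) = 4.
  m_10 = 3*4 - 7 = 5, d_10 = (61 - 5^2)/3 = 36/3 = 12, a_10 = floor((7 + 5)/12) = 1.
  m_11 = 12*1 - 5 = 7, d_11 = (61 - 7^2)/12 = 12/12 = 1, a_11 = floor((7 + 7)/1) = 14.
  m_12 = 1*14 - 7 = 7, d_12 = (61 - 7^2)/1 = 12/1 = 12: (m_12, d_12) = (m_1, d_1) = (7, 12), so from here the quotients repeat a_1, ..., a_11; the period length is 11.
Hence the expansion of sqrt(61) is a_0 = 7 followed by the repeating block 1, 4, 3, 1, 2, 2, 1, 3, 4, 1, 14 (period 11).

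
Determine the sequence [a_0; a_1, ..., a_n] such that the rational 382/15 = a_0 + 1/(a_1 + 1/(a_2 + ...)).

[25; 2, 7]

Run the Euclidean algorithm on 382 and 15; the successive quotients are the partial quotients a_0, a_1, ... (each step inverts the fractional part left over by the previous one):
  382 = 25*15 + 7, so a_0 = 25.
  15 = 2*7 + 1, so a_1 = 2.
  7 = 7*1 + 0, so a_2 = 7.
The remainder reaches 0 after 3 divisions, so the expansion has 3 partial quotients, read off in order.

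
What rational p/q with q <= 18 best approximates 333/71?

Expand x = 333/71 as a continued fraction with the Euclidean algorithm:
  333 = 4*71 + 49, so a_0 = 4.
  71 = 1*49 + 22, so a_1 = 1.
  49 = 2*22 + 5, so a_2 = 2.
  22 = 4*5 + 2, so a_3 = 4.
  5 = 2*2 + 1, so a_4 = 2.
  2 = 2*1 + 0, so a_5 = 2.
so x = [4; 1, 2, 4, 2, 2].
Convergents (p_i = a_i*p_{i-1} + p_{i-2}, q_i = a_i*q_{i-1} + q_{i-2} with p_{-2}=0, p_{-1}=1, q_{-2}=1, q_{-1}=0), until the denominator exceeds 18:
  i=0: a_0=4, p_0 = 4*1 + 0 = 4, q_0 = 4*0 + 1 = 1.
  i=1: a_1=1, p_1 = 1*4 + 1 = 5, q_1 = 1*1 + 0 = 1.
  i=2: a_2=2, p_2 = 2*5 + 4 = 14, q_2 = 2*1 + 1 = 3.
  i=3: a_3=4, p_3 = 4*14 + 5 = 61, q_3 = 4*3 + 1 = 13.
  i=4: a_4=2, p_4 = 2*61 + 14 = 136, q_4 = 2*13 + 3 = 29.
q_4 = 29 > 18, so the last convergent with denominator <= 18 is p_3/q_3 = 61/13.
The closest fraction with denominator <= 18 is either p_3/q_3 or the intermediate fraction (k*p_3 + p_2)/(k*q_3 + q_2) with the largest k >= 1 whose denominator stays <= 18; these approach x as k grows, and every other convergent or intermediate fraction in range is farther away.
Largest k: floor((18 - q_2)/q_3) = floor((18 - 3)/13) = 1.
That gives (1*61 + 14)/(1*13 + 3) = 75/16.
Compare the errors: |x - 61/13| = |333*13 - 61*71|/(71*13) = 2/923, and |x - 75/16| = |333*16 - 75*71|/(71*16) = 3/1136.
Cross-multiplying, 2*1136 = 2272 < 2769 = 3*923, so 2/923 is smaller: the convergent 61/13 is closer to x than 75/16.

61/13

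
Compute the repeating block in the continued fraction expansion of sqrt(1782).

Write x_i = (sqrt(1782) + m_i)/d_i with (m_0, d_0) = (0, 1). a_0 = floor(sqrt(1782)) = 42, since 42^2 = 1764 <= 1782 < 1849 = 43^2.
Iterate m_{i+1} = d_i*a_i - m_i, d_{i+1} = (1782 - m_{i+1}^2)/d_i, a_{i+1} = floor((a_0 + m_{i+1})/d_{i+1}):
  m_1 = 1*42 - 0 = 42, d_1 = (1782 - 42^2)/1 = 18/1 = 18, a_1 = floor((42 + 42)/18) = 4.
  m_2 = 18*4 - 42 = 30, d_2 = (1782 - 30^2)/18 = 882/18 = 49, a_2 = floor((42 + 30)/49) = 1.
  m_3 = 49*1 - 30 = 19, d_3 = (1782 - 19^2)/49 = 1421/49 = 29, a_3 = floor((42 + 19)/29) = 2.
  m_4 = 29*2 - 19 = 39, d_4 = (1782 - 39^2)/29 = 261/29 = 9, a_4 = floor((42 + 39)/9) = 9.
  m_5 = 9*9 - 39 = 42, d_5 = (1782 - 42^2)/9 = 18/9 = 2, a_5 = floor((42 + 42)/2) = 42.
  m_6 = 2*42 - 42 = 42, d_6 = (1782 - 42^2)/2 = 18/2 = 9, a_6 = floor((42 + 42)/9) = 9.
  m_7 = 9*9 - 42 = 39, d_7 = (1782 - 39^2)/9 = 261/9 = 29, a_7 = floor((42 + 39)/29) = 2.
  m_8 = 29*2 - 39 = 19, d_8 = (1782 - 19^2)/29 = 1421/29 = 49, a_8 = floor((42 + 19)/49) = 1.
  m_9 = 49*1 - 19 = 30, d_9 = (1782 - 30^2)/49 = 882/49 = 18, a_9 = floor((42 + 30)/18) = 4.
  m_10 = 18*4 - 30 = 42, d_10 = (1782 - 42^2)/18 = 18/18 = 1, a_10 = floor((42 + 42)/1) = 84.
  m_11 = 1*84 - 42 = 42, d_11 = (1782 - 42^2)/1 = 18/1 = 18: (m_11, d_11) = (m_1, d_1) = (42, 18), so from here the quotients repeat a_1, ..., a_10; the period length is 10.
Hence the expansion of sqrt(1782) is a_0 = 42 followed by the repeating block 4, 1, 2, 9, 42, 9, 2, 1, 4, 84 (period 10).

[42; (4, 1, 2, 9, 42, 9, 2, 1, 4, 84)]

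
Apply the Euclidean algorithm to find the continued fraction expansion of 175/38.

Run the Euclidean algorithm on 175 and 38; the successive quotients are the partial quotients a_0, a_1, ... (each step inverts the fractional part left over by the previous one):
  175 = 4*38 + 23, so a_0 = 4.
  38 = 1*23 + 15, so a_1 = 1.
  23 = 1*15 + 8, so a_2 = 1.
  15 = 1*8 + 7, so a_3 = 1.
  8 = 1*7 + 1, so a_4 = 1.
  7 = 7*1 + 0, so a_5 = 7.
The remainder reaches 0 after 6 divisions, so the expansion has 6 partial quotients, read off in order.

[4; 1, 1, 1, 1, 7]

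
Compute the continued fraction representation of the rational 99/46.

[2; 6, 1, 1, 3]

Run the Euclidean algorithm on 99 and 46; the successive quotients are the partial quotients a_0, a_1, ... (each step inverts the fractional part left over by the previous one):
  99 = 2*46 + 7, so a_0 = 2.
  46 = 6*7 + 4, so a_1 = 6.
  7 = 1*4 + 3, so a_2 = 1.
  4 = 1*3 + 1, so a_3 = 1.
  3 = 3*1 + 0, so a_4 = 3.
The remainder reaches 0 after 5 divisions, so the expansion has 5 partial quotients, read off in order.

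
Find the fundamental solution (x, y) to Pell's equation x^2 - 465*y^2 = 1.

(x, y) = (15871, 736)

First expand sqrt(465) as a continued fraction. With x_i = (sqrt(465) + m_i)/d_i and (m_0, d_0) = (0, 1): a_0 = floor(sqrt(465)) = 21, since 21^2 = 441 <= 465 < 484 = 22^2.
Iterate m_{i+1} = d_i*a_i - m_i, d_{i+1} = (465 - m_{i+1}^2)/d_i, a_{i+1} = floor((a_0 + m_{i+1})/d_{i+1}):
  m_1 = 1*21 - 0 = 21, d_1 = (465 - 21^2)/1 = 24/1 = 24, a_1 = floor((21 + 21)/24) = 1.
  m_2 = 24*1 - 21 = 3, d_2 = (465 - 3^2)/24 = 456/24 = 19, a_2 = floor((21 + 3)/19) = 1.
  m_3 = 19*1 - 3 = 16, d_3 = (465 - 16^2)/19 = 209/19 = 11, a_3 = floor((21 + 16)/11) = 3.
  m_4 = 11*3 - 16 = 17, d_4 = (465 - 17^2)/11 = 176/11 = 16, a_4 = floor((21 + 17)/16) = 2.
  m_5 = 16*2 - 17 = 15, d_5 = (465 - 15^2)/16 = 240/16 = 15, a_5 = floor((21 + 15)/15) = 2.
  m_6 = 15*2 - 15 = 15, d_6 = (465 - 15^2)/15 = 240/15 = 16, a_6 = floor((21 + 15)/16) = 2.
  m_7 = 16*2 - 15 = 17, d_7 = (465 - 17^2)/16 = 176/16 = 11, a_7 = floor((21 + 17)/11) = 3.
  m_8 = 11*3 - 17 = 16, d_8 = (465 - 16^2)/11 = 209/11 = 19, a_8 = floor((21 + 16)/19) = 1.
  m_9 = 19*1 - 16 = 3, d_9 = (465 - 3^2)/19 = 456/19 = 24, a_9 = floor((21 + 3)/24) = 1.
  m_10 = 24*1 - 3 = 21, d_10 = (465 - 21^2)/24 = 24/24 = 1, a_10 = floor((21 + 21)/1) = 42.
  m_11 = 1*42 - 21 = 21, d_11 = (465 - 21^2)/1 = 24/1 = 24: (m_11, d_11) = (m_1, d_1) = (21, 24), so from here the quotients repeat a_1, ..., a_10; the period length is 10.
So sqrt(465) = [21; (1, 1, 3, 2, 2, 2, 3, 1, 1, 42)] with period length k = 10.
k is even, so the fundamental solution of x^2 - 465y^2 = 1 is (p_{k-1}, q_{k-1}) = (p_9, q_9); compute convergents through index 9.
Convergents (p_i = a_i*p_{i-1} + p_{i-2}, q_i = a_i*q_{i-1} + q_{i-2} with p_{-2}=0, p_{-1}=1, q_{-2}=1, q_{-1}=0):
  i=0: a_0=21, p_0 = 21*1 + 0 = 21, q_0 = 21*0 + 1 = 1.
  i=1: a_1=1, p_1 = 1*21 + 1 = 22, q_1 = 1*1 + 0 = 1.
  i=2: a_2=1, p_2 = 1*22 + 21 = 43, q_2 = 1*1 + 1 = 2.
  i=3: a_3=3, p_3 = 3*43 + 22 = 151, q_3 = 3*2 + 1 = 7.
  i=4: a_4=2, p_4 = 2*151 + 43 = 345, q_4 = 2*7 + 2 = 16.
  i=5: a_5=2, p_5 = 2*345 + 151 = 841, q_5 = 2*16 + 7 = 39.
  i=6: a_6=2, p_6 = 2*841 + 345 = 2027, q_6 = 2*39 + 16 = 94.
  i=7: a_7=3, p_7 = 3*2027 + 841 = 6922, q_7 = 3*94 + 39 = 321.
  i=8: a_8=1, p_8 = 1*6922 + 2027 = 8949, q_8 = 1*321 + 94 = 415.
  i=9: a_9=1, p_9 = 1*8949 + 6922 = 15871, q_9 = 1*415 + 321 = 736.
Check: 15871^2 - 465*736^2 = 251888641 - 251888640 = 1, so (x, y) = (15871, 736) solves the equation, and by the theorem it is the least positive solution.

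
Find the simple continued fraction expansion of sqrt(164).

[12; (1, 4, 6, 4, 1, 24)]

Write x_i = (sqrt(164) + m_i)/d_i with (m_0, d_0) = (0, 1). a_0 = floor(sqrt(164)) = 12, since 12^2 = 144 <= 164 < 169 = 13^2.
Iterate m_{i+1} = d_i*a_i - m_i, d_{i+1} = (164 - m_{i+1}^2)/d_i, a_{i+1} = floor((a_0 + m_{i+1})/d_{i+1}):
  m_1 = 1*12 - 0 = 12, d_1 = (164 - 12^2)/1 = 20/1 = 20, a_1 = floor((12 + 12)/20) = 1.
  m_2 = 20*1 - 12 = 8, d_2 = (164 - 8^2)/20 = 100/20 = 5, a_2 = floor((12 + 8)/5) = 4.
  m_3 = 5*4 - 8 = 12, d_3 = (164 - 12^2)/5 = 20/5 = 4, a_3 = floor((12 + 12)/4) = 6.
  m_4 = 4*6 - 12 = 12, d_4 = (164 - 12^2)/4 = 20/4 = 5, a_4 = floor((12 + 12)/5) = 4.
  m_5 = 5*4 - 12 = 8, d_5 = (164 - 8^2)/5 = 100/5 = 20, a_5 = floor((12 + 8)/20) = 1.
  m_6 = 20*1 - 8 = 12, d_6 = (164 - 12^2)/20 = 20/20 = 1, a_6 = floor((12 + 12)/1) = 24.
  m_7 = 1*24 - 12 = 12, d_7 = (164 - 12^2)/1 = 20/1 = 20: (m_7, d_7) = (m_1, d_1) = (12, 20), so from here the quotients repeat a_1, ..., a_6; the period length is 6.
Hence the expansion of sqrt(164) is a_0 = 12 followed by the repeating block 1, 4, 6, 4, 1, 24 (period 6).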